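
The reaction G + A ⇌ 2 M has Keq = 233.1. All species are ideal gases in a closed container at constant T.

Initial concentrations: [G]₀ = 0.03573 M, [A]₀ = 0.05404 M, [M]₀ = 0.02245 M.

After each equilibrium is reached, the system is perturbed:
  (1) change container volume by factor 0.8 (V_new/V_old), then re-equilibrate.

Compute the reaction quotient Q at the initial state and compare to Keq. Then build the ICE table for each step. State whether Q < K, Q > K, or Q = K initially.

Q₀ = 0.261; Q < K (proceeds forward)

Q₀ = 0.261 vs Keq = 233.1 ⇒ Q<K, forward
Step 1:
                   G          A          M
  I          0.03573    0.05404    0.02245
  C         -0.03398   -0.03398    0.06796
  E         0.001748    0.02006    0.09041
  solve Keq expr → x = 0.03398; check Q = 233.1
Then change container volume by factor 0.8 (V_new/V_old).
Step 2:
                   G          A          M
  I         0.002185    0.02507      0.113
  C                0          0          0
  E         0.002185    0.02507      0.113
  solve Keq expr → x = 0; check Q = 233.1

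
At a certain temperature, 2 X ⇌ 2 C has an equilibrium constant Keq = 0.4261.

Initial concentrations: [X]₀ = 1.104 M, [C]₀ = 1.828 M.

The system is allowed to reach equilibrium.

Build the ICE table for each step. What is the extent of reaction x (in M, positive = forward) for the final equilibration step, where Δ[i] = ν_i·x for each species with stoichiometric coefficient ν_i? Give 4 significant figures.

Q₀ = 2.742 vs Keq = 0.4261 ⇒ Q>K, reverse
Step 1:
                   X          C
  init         1.104      1.828
  Δ             0.67      -0.67
  eq           1.774      1.158
  solve Keq expr → x = -0.335; check Q = 0.4261

x = -0.335 M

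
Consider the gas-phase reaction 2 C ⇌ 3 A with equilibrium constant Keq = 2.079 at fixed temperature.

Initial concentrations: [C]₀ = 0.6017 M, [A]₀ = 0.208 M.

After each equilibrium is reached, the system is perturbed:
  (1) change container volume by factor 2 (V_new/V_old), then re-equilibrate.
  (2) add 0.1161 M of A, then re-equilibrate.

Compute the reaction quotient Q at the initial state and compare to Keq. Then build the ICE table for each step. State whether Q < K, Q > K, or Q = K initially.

Q₀ = 0.02486; Q < K (proceeds forward)

Q₀ = 0.02486 vs Keq = 2.079 ⇒ Q<K, forward
Step 1:
                  C         A
  Initial    0.6017     0.208
  Change    -0.2695    0.4042
  Equil      0.3322    0.6122
  solve Keq expr → x = 0.1347; check Q = 2.079
Then change container volume by factor 2 (V_new/V_old).
Step 2:
                  C         A
  Initial    0.1661    0.3061
  Change   -0.02574   0.03861
  Equil      0.1404    0.3447
  solve Keq expr → x = 0.01287; check Q = 2.079
Then add 0.1161 M of A.
Step 3:
                  C         A
  Initial    0.1404    0.4608
  Change     0.0378   -0.0567
  Equil      0.1782    0.4041
  solve Keq expr → x = -0.0189; check Q = 2.079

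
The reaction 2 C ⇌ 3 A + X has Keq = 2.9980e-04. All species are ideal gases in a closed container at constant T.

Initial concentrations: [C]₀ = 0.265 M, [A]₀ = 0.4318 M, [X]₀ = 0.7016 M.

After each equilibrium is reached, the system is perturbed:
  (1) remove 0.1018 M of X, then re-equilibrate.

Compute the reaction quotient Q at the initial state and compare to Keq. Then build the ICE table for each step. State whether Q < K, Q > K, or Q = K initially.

Q₀ = 0.8044 vs Keq = 2.9980e-04 ⇒ Q>K, reverse
Step 1:
                  C         A         X
  init        0.265    0.4318    0.7016
  Δ          0.2532   -0.3799   -0.1266
  eq         0.5182   0.05193     0.575
  solve Keq expr → x = -0.1266; check Q = 2.9980e-04
Then remove 0.1018 M of X.
Step 2:
                  C         A         X
  init       0.5182   0.05193    0.4732
  Δ       -0.002191  0.003286  0.001095
  eq         0.5161   0.05522    0.4743
  solve Keq expr → x = 0.001095; check Q = 2.9980e-04

Q₀ = 0.8044; Q > K (proceeds reverse)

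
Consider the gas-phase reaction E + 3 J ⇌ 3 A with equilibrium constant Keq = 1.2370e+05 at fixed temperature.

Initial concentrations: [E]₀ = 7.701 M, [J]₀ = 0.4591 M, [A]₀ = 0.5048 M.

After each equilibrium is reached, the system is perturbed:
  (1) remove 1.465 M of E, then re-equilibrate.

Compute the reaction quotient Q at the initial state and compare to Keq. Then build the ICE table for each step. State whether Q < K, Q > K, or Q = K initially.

Q₀ = 0.1726; Q < K (proceeds forward)

Q₀ = 0.1726 vs Keq = 1.2370e+05 ⇒ Q<K, forward
Step 1:
                    E           J           A
  I             7.701      0.4591      0.5048
  C           -0.1498     -0.4493      0.4493
  E             7.551    0.009761      0.9541
  solve Keq expr → x = 0.1498; check Q = 1.2370e+05
Then remove 1.465 M of E.
Step 2:
                    E           J           A
  I             6.086    0.009761      0.9541
  C        2.3984e-04  7.1953e-04 -7.1953e-04
  E             6.086     0.01048      0.9534
  solve Keq expr → x = -2.3984e-04; check Q = 1.2370e+05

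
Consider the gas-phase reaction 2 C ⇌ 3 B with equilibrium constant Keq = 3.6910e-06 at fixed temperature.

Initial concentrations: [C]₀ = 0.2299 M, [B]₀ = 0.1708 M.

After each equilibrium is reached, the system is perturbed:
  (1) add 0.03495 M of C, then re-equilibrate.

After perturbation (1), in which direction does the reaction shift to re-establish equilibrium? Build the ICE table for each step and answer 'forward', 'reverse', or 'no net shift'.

Q₀ = 0.09427 vs Keq = 3.6910e-06 ⇒ Q>K, reverse
Step 1:
                  C         B
  init       0.2299    0.1708
  Δ          0.1089   -0.1633
  eq         0.3388   0.00751
  solve Keq expr → x = -0.05443; check Q = 3.6910e-06
Then add 0.03495 M of C.
Step 2:
                  C         B
  init       0.3737   0.00751
  Δ       -3.3550e-04 5.0325e-04
  eq         0.3734  0.008013
  solve Keq expr → x = 1.6775e-04; check Q = 3.6910e-06

Direction: forward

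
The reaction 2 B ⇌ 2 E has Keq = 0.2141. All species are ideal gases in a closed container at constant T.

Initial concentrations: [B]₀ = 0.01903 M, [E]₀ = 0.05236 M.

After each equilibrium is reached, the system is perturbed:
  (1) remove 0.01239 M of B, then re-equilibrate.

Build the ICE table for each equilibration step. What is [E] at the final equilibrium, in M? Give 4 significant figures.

Q₀ = 7.57 vs Keq = 0.2141 ⇒ Q>K, reverse
Step 1:
                    B           E
  I           0.01903     0.05236
  C           0.02978    -0.02978
  E           0.04881     0.02258
  solve Keq expr → x = -0.01489; check Q = 0.2141
Then remove 0.01239 M of B.
Step 2:
                    B           E
  I           0.03642     0.02258
  C          0.003919   -0.003919
  E           0.04034     0.01866
  solve Keq expr → x = -0.00196; check Q = 0.2141

[E]_eq = 0.01866 M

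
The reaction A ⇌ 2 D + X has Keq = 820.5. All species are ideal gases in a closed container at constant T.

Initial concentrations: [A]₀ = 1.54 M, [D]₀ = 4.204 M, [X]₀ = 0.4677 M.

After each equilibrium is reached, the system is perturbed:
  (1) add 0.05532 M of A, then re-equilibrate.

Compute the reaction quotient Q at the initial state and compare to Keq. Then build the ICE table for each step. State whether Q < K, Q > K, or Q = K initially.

Q₀ = 5.368; Q < K (proceeds forward)

Q₀ = 5.368 vs Keq = 820.5 ⇒ Q<K, forward
Step 1:
                  A         D         X
  Initial      1.54     4.204    0.4677
  Change     -1.425      2.85     1.425
  Equil      0.1148     7.054     1.893
  solve Keq expr → x = 1.425; check Q = 820.5
Then add 0.05532 M of A.
Step 2:
                  A         D         X
  Initial    0.1701     7.054     1.893
  Change   -0.04905   0.09809   0.04905
  Equil      0.1211     7.152     1.942
  solve Keq expr → x = 0.04905; check Q = 820.5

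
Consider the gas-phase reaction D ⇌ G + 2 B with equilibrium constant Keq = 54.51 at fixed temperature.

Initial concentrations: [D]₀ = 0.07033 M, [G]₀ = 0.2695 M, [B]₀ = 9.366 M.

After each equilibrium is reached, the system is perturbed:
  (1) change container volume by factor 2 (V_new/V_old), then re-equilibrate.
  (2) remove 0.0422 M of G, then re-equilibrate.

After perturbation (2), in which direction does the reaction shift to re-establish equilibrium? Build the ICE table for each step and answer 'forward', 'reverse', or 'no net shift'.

Direction: forward

Q₀ = 336.1 vs Keq = 54.51 ⇒ Q>K, reverse
Step 1:
                  D         G         B
  I         0.07033    0.2695     9.366
  C          0.1345   -0.1345   -0.2691
  E          0.2049     0.135     9.097
  solve Keq expr → x = -0.1345; check Q = 54.51
Then change container volume by factor 2 (V_new/V_old).
Step 2:
                  D         G         B
  I          0.1024   0.06748     4.548
  C        -0.05408   0.05408    0.1082
  E         0.04836    0.1216     4.657
  solve Keq expr → x = 0.05408; check Q = 54.51
Then remove 0.0422 M of G.
Step 3:
                  D         G         B
  I         0.04836   0.07936     4.657
  C        -0.01175   0.01175   0.02349
  E         0.03661   0.09111      4.68
  solve Keq expr → x = 0.01175; check Q = 54.51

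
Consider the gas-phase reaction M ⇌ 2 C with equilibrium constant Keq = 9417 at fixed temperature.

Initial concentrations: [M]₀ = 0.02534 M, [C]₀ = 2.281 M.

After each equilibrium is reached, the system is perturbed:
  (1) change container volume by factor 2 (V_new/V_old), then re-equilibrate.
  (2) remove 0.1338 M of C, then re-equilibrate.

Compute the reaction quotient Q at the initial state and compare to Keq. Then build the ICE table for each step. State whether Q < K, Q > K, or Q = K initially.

Q₀ = 205.3; Q < K (proceeds forward)

Q₀ = 205.3 vs Keq = 9417 ⇒ Q<K, forward
Step 1:
                  M         C
  init      0.02534     2.281
  Δ        -0.02476   0.04953
  eq      5.7676e-04     2.331
  solve Keq expr → x = 0.02476; check Q = 9417
Then change container volume by factor 2 (V_new/V_old).
Step 2:
                  M         C
  init    2.8838e-04     1.165
  Δ       -1.4412e-04 2.8824e-04
  eq      1.4426e-04     1.166
  solve Keq expr → x = 1.4412e-04; check Q = 9417
Then remove 0.1338 M of C.
Step 3:
                  M         C
  init    1.4426e-04     1.032
  Δ       -3.1206e-05 6.2413e-05
  eq      1.1306e-04     1.032
  solve Keq expr → x = 3.1206e-05; check Q = 9417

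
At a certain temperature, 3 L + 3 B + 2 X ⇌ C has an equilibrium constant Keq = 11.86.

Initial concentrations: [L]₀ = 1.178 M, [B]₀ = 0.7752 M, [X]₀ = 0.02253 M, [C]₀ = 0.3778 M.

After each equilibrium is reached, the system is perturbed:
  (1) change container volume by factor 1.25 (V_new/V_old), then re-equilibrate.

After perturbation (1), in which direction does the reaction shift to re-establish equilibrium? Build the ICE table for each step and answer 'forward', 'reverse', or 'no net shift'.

Direction: reverse

Q₀ = 977.4 vs Keq = 11.86 ⇒ Q>K, reverse
Step 1:
                   L          B          X          C
  Initial      1.178     0.7752    0.02253     0.3778
  Change      0.1496     0.1496    0.09971   -0.04986
  Equil        1.328     0.9248     0.1222     0.3279
  solve Keq expr → x = -0.04986; check Q = 11.86
Then change container volume by factor 1.25 (V_new/V_old).
Step 2:
                   L          B          X          C
  Initial      1.062     0.7398    0.09779     0.2624
  Change     0.08355    0.08355     0.0557   -0.02785
  Equil        1.146     0.8234     0.1535     0.2345
  solve Keq expr → x = -0.02785; check Q = 11.86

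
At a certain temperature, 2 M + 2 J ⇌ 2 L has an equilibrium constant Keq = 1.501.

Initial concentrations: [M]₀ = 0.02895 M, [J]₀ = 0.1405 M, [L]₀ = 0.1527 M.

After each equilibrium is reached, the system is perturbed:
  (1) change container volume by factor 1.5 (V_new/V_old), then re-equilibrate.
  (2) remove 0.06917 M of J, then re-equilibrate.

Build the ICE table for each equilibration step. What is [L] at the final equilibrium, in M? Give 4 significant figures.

Q₀ = 1409 vs Keq = 1.501 ⇒ Q>K, reverse
Step 1:
                   M          J          L
  Initial    0.02895     0.1405     0.1527
  Change        0.11       0.11      -0.11
  Equil        0.139     0.2505    0.04266
  solve Keq expr → x = -0.05502; check Q = 1.501
Then change container volume by factor 1.5 (V_new/V_old).
Step 2:
                   M          J          L
  Initial    0.09266      0.167    0.02844
  Change    0.007145   0.007145  -0.007145
  Equil       0.0998     0.1742     0.0213
  solve Keq expr → x = -0.003572; check Q = 1.501
Then remove 0.06917 M of J.
Step 3:
                   M          J          L
  Initial     0.0998      0.105     0.0213
  Change    0.006717   0.006717  -0.006717
  Equil       0.1065     0.1117    0.01458
  solve Keq expr → x = -0.003359; check Q = 1.501

[L]_eq = 0.01458 M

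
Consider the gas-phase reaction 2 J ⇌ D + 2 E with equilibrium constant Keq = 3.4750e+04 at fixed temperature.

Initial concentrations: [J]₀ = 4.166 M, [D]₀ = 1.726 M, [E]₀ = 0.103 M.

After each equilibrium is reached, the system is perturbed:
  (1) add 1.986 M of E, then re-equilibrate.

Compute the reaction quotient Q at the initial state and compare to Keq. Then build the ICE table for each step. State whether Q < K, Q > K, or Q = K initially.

Q₀ = 0.001055 vs Keq = 3.4750e+04 ⇒ Q<K, forward
Step 1:
                  J         D         E
  Initial     4.166     1.726     0.103
  Change     -4.122     2.061     4.122
  Equil      0.0441     3.787     4.225
  solve Keq expr → x = 2.061; check Q = 3.4750e+04
Then add 1.986 M of E.
Step 2:
                  J         D         E
  Initial    0.0441     3.787     6.211
  Change    0.02043  -0.01022  -0.02043
  Equil     0.06454     3.777      6.19
  solve Keq expr → x = -0.01022; check Q = 3.4750e+04

Q₀ = 0.001055; Q < K (proceeds forward)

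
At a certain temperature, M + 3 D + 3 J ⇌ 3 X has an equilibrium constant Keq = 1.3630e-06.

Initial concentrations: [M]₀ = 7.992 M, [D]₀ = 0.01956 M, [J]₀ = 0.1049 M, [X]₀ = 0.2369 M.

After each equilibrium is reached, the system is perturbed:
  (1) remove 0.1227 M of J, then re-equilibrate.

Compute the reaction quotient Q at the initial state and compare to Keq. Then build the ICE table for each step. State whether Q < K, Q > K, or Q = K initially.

Q₀ = 1.9258e+05 vs Keq = 1.3630e-06 ⇒ Q>K, reverse
Step 1:
                   M          D          J          X
  Initial      7.992    0.01956     0.1049     0.2369
  Change     0.07833      0.235      0.235     -0.235
  Equil         8.07     0.2545     0.3399   0.001924
  solve Keq expr → x = -0.07833; check Q = 1.3630e-06
Then remove 0.1227 M of J.
Step 2:
                   M          D          J          X
  Initial       8.07     0.2545     0.2172   0.001924
  Change  2.2912e-04 6.8735e-04 6.8735e-04 -6.8735e-04
  Equil        8.071     0.2552     0.2179   0.001237
  solve Keq expr → x = -2.2912e-04; check Q = 1.3630e-06

Q₀ = 1.9258e+05; Q > K (proceeds reverse)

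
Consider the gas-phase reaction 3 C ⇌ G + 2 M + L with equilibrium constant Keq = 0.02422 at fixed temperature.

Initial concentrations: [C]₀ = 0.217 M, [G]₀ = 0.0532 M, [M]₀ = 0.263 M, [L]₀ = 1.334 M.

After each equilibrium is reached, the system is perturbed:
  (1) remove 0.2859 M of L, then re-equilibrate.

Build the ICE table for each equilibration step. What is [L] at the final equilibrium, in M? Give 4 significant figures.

Q₀ = 0.4804 vs Keq = 0.02422 ⇒ Q>K, reverse
Step 1:
                  C         G         M         L
  Initial     0.217    0.0532     0.263     1.334
  Change     0.1074  -0.03581  -0.07162  -0.03581
  Equil      0.3244   0.01739    0.1914     1.298
  solve Keq expr → x = -0.03581; check Q = 0.02422
Then remove 0.2859 M of L.
Step 2:
                  C         G         M         L
  Initial    0.3244   0.01739    0.1914     1.012
  Change  -0.007207  0.002402  0.004805  0.002402
  Equil      0.3172   0.01979    0.1962     1.015
  solve Keq expr → x = 0.002402; check Q = 0.02422

[L]_eq = 1.015 M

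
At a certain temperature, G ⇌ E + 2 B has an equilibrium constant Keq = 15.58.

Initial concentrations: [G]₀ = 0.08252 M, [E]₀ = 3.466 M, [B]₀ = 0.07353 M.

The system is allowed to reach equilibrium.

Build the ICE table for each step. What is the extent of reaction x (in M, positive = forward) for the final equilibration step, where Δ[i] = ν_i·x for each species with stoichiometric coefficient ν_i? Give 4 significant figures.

Q₀ = 0.2271 vs Keq = 15.58 ⇒ Q<K, forward
Step 1:
                   G          E          B
  init       0.08252      3.466    0.07353
  Δ         -0.07181    0.07181     0.1436
  eq         0.01071      3.538     0.2172
  solve Keq expr → x = 0.07181; check Q = 15.58

x = 0.07181 M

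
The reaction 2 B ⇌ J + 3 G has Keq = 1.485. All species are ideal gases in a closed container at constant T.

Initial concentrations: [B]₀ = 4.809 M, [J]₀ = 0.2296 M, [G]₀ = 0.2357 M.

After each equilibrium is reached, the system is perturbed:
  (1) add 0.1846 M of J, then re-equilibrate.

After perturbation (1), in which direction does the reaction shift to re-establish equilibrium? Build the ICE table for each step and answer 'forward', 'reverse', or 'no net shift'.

Direction: reverse

Q₀ = 1.3000e-04 vs Keq = 1.485 ⇒ Q<K, forward
Step 1:
                  B         J         G
  Initial     4.809    0.2296    0.2357
  Change     -1.527    0.7633      2.29
  Equil       3.282    0.9929     2.526
  solve Keq expr → x = 0.7633; check Q = 1.485
Then add 0.1846 M of J.
Step 2:
                  B         J         G
  Initial     3.282     1.178     2.526
  Change    0.05987  -0.02993   -0.0898
  Equil       3.342     1.148     2.436
  solve Keq expr → x = -0.02993; check Q = 1.485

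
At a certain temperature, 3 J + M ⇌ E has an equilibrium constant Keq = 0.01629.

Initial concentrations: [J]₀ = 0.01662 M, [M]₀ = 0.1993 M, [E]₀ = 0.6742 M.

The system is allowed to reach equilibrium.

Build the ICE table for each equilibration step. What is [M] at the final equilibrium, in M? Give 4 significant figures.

Q₀ = 7.3687e+05 vs Keq = 0.01629 ⇒ Q>K, reverse
Step 1:
                    J           M           E
  I           0.01662      0.1993      0.6742
  C             1.792      0.5974     -0.5974
  E             1.809      0.7967      0.0768
  solve Keq expr → x = -0.5974; check Q = 0.01629

[M]_eq = 0.7967 M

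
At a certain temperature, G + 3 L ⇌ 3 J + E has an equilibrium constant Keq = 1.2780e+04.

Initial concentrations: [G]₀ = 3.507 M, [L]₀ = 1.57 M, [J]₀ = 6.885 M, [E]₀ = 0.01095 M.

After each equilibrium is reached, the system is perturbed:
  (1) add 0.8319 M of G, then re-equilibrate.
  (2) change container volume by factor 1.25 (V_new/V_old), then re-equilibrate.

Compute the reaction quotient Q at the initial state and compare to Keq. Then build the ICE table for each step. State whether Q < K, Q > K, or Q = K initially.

Q₀ = 0.2633; Q < K (proceeds forward)

Q₀ = 0.2633 vs Keq = 1.2780e+04 ⇒ Q<K, forward
Step 1:
                   G          L          J          E
  init         3.507       1.57      6.885    0.01095
  Δ          -0.4601      -1.38       1.38     0.4601
  eq           3.047     0.1897      8.265      0.471
  solve Keq expr → x = 0.4601; check Q = 1.2780e+04
Then add 0.8319 M of G.
Step 2:
                   G          L          J          E
  init         3.879     0.1897      8.265      0.471
  Δ        -0.004581   -0.01374    0.01374   0.004581
  eq           3.874      0.176      8.279     0.4756
  solve Keq expr → x = 0.004581; check Q = 1.2780e+04
Then change container volume by factor 1.25 (V_new/V_old).
Step 3:
                   G          L          J          E
  init         3.099     0.1408      6.623     0.3805
  Δ                0          0          0          0
  eq           3.099     0.1408      6.623     0.3805
  solve Keq expr → x = 0; check Q = 1.2780e+04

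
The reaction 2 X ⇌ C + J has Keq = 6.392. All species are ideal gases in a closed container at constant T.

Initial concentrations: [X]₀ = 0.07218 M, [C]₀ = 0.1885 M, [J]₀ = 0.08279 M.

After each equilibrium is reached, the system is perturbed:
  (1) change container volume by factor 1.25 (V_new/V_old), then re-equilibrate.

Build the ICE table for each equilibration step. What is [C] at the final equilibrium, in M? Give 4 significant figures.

[C]_eq = 0.1583 M

Q₀ = 2.995 vs Keq = 6.392 ⇒ Q<K, forward
Step 1:
                   X          C          J
  Initial    0.07218     0.1885    0.08279
  Change    -0.01876   0.009381   0.009381
  Equil      0.05342     0.1979    0.09217
  solve Keq expr → x = 0.009381; check Q = 6.392
Then change container volume by factor 1.25 (V_new/V_old).
Step 2:
                   X          C          J
  Initial    0.04273     0.1583    0.07374
  Change           0          0          0
  Equil      0.04273     0.1583    0.07374
  solve Keq expr → x = 0; check Q = 6.392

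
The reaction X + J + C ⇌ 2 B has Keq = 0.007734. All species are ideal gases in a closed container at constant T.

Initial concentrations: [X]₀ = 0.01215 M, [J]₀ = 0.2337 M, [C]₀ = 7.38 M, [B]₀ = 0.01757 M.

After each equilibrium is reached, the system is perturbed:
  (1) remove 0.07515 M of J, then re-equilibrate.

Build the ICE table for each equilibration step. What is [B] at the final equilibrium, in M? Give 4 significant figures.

Q₀ = 0.01473 vs Keq = 0.007734 ⇒ Q>K, reverse
Step 1:
                   X          J          C          B
  init       0.01215     0.2337       7.38    0.01757
  Δ         0.001909   0.001909   0.001909  -0.003818
  eq         0.01406     0.2356      7.382    0.01375
  solve Keq expr → x = -0.001909; check Q = 0.007734
Then remove 0.07515 M of J.
Step 2:
                   X          J          C          B
  init       0.01406     0.1605      7.382    0.01375
  Δ       9.8728e-04 9.8728e-04 9.8728e-04  -0.001975
  eq         0.01505     0.1614      7.383    0.01178
  solve Keq expr → x = -9.8728e-04; check Q = 0.007734

[B]_eq = 0.01178 M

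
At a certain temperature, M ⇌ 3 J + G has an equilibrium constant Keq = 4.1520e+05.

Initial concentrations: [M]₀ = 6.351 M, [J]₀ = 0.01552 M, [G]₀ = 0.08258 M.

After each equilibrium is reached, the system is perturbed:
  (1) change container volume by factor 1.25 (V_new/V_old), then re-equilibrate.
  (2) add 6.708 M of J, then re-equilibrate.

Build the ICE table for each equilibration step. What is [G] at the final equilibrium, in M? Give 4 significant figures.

Q₀ = 4.8608e-08 vs Keq = 4.1520e+05 ⇒ Q<K, forward
Step 1:
                   M          J          G
  Initial      6.351    0.01552    0.08258
  Change       -6.25      18.75       6.25
  Equil       0.1008      18.77      6.333
  solve Keq expr → x = 6.25; check Q = 4.1520e+05
Then change container volume by factor 1.25 (V_new/V_old).
Step 2:
                   M          J          G
  Initial    0.08064      15.01      5.066
  Change    -0.03808     0.1143    0.03808
  Equil      0.04256      15.13      5.104
  solve Keq expr → x = 0.03808; check Q = 4.1520e+05
Then add 6.708 M of J.
Step 3:
                   M          J          G
  Initial    0.04256      21.84      5.104
  Change     0.07936    -0.2381   -0.07936
  Equil       0.1219       21.6      5.025
  solve Keq expr → x = -0.07936; check Q = 4.1520e+05

[G]_eq = 5.025 M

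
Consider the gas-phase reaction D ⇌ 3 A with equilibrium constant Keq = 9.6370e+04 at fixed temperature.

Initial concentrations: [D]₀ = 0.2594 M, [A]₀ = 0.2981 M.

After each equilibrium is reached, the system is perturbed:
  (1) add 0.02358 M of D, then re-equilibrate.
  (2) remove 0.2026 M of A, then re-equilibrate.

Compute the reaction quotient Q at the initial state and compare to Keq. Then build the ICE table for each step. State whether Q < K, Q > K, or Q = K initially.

Q₀ = 0.1021 vs Keq = 9.6370e+04 ⇒ Q<K, forward
Step 1:
                  D         A
  init       0.2594    0.2981
  Δ         -0.2594    0.7782
  eq      1.2936e-05     1.076
  solve Keq expr → x = 0.2594; check Q = 9.6370e+04
Then add 0.02358 M of D.
Step 2:
                  D         A
  init      0.02359     1.076
  Δ        -0.02358   0.07073
  eq      1.5658e-05     1.147
  solve Keq expr → x = 0.02358; check Q = 9.6370e+04
Then remove 0.2026 M of A.
Step 3:
                  D         A
  init    1.5658e-05    0.9444
  Δ       -6.9175e-06 2.0752e-05
  eq      8.7407e-06    0.9444
  solve Keq expr → x = 6.9175e-06; check Q = 9.6370e+04

Q₀ = 0.1021; Q < K (proceeds forward)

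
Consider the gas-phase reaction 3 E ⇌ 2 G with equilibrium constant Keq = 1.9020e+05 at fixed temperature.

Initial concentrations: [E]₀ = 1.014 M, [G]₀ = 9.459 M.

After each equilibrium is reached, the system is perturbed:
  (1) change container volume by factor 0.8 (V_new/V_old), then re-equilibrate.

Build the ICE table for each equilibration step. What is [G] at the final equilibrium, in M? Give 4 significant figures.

[G]_eq = 12.61 M

Q₀ = 85.82 vs Keq = 1.9020e+05 ⇒ Q<K, forward
Step 1:
                   E          G
  I            1.014      9.459
  C          -0.9329     0.6219
  E          0.08115      10.08
  solve Keq expr → x = 0.311; check Q = 1.9020e+05
Then change container volume by factor 0.8 (V_new/V_old).
Step 2:
                   E          G
  I           0.1014       12.6
  C        -0.007247   0.004831
  E          0.09418      12.61
  solve Keq expr → x = 0.002416; check Q = 1.9020e+05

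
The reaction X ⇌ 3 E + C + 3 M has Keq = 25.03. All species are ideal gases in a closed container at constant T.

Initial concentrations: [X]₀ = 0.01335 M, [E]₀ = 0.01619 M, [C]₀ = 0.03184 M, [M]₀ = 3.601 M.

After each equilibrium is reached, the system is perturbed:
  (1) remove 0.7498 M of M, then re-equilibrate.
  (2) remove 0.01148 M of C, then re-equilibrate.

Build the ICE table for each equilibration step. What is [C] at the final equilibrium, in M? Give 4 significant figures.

Q₀ = 4.7261e-04 vs Keq = 25.03 ⇒ Q<K, forward
Step 1:
                  X         E         C         M
  init      0.01335   0.01619   0.03184     3.601
  Δ        -0.01333      0.04   0.01333      0.04
  eq      1.5458e-05   0.05619   0.04517     3.641
  solve Keq expr → x = 0.01333; check Q = 25.03
Then remove 0.7498 M of M.
Step 2:
                  X         E         C         M
  init    1.5458e-05   0.05619   0.04517     2.891
  Δ       -7.7073e-06 2.3122e-05 7.7073e-06 2.3122e-05
  eq      7.7509e-06   0.05622   0.04518     2.891
  solve Keq expr → x = 7.7073e-06; check Q = 25.03
Then remove 0.01148 M of C.
Step 3:
                  X         E         C         M
  init    7.7509e-06   0.05622    0.0337     2.891
  Δ       -1.9672e-06 5.9015e-06 1.9672e-06 5.9015e-06
  eq      5.7837e-06   0.05622    0.0337     2.891
  solve Keq expr → x = 1.9672e-06; check Q = 25.03

[C]_eq = 0.0337 M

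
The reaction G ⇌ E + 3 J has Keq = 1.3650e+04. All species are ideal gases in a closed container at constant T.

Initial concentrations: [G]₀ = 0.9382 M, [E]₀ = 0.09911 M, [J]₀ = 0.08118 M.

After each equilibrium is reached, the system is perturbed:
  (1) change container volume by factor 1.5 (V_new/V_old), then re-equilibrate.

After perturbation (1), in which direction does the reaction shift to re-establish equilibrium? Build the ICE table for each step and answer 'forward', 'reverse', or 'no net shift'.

Direction: forward

Q₀ = 5.6516e-05 vs Keq = 1.3650e+04 ⇒ Q<K, forward
Step 1:
                  G         E         J
  I          0.9382   0.09911   0.08118
  C         -0.9364    0.9364     2.809
  E        0.001832     1.035      2.89
  solve Keq expr → x = 0.9364; check Q = 1.3650e+04
Then change container volume by factor 1.5 (V_new/V_old).
Step 2:
                  G         E         J
  I        0.001221    0.6903     1.927
  C       -8.5737e-04 8.5737e-04  0.002572
  E       3.6370e-04    0.6912     1.929
  solve Keq expr → x = 8.5737e-04; check Q = 1.3650e+04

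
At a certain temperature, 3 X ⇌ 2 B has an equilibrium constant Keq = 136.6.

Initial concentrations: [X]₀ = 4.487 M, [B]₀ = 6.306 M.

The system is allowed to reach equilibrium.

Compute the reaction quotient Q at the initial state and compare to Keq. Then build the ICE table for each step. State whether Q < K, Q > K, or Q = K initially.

Q₀ = 0.4402 vs Keq = 136.6 ⇒ Q<K, forward
Step 1:
                  X         B
  Initial     4.487     6.306
  Change     -3.663     2.442
  Equil      0.8244     8.748
  solve Keq expr → x = 1.221; check Q = 136.6

Q₀ = 0.4402; Q < K (proceeds forward)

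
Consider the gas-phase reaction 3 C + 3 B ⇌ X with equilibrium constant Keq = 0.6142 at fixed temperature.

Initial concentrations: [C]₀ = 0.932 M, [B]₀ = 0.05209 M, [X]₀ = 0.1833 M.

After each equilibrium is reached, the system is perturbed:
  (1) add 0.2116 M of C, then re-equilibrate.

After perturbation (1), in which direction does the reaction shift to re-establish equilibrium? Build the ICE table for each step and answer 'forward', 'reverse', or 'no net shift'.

Q₀ = 1602 vs Keq = 0.6142 ⇒ Q>K, reverse
Step 1:
                   C          B          X
  I            0.932    0.05209     0.1833
  C           0.3342     0.3342    -0.1114
  E            1.266     0.3863    0.07189
  solve Keq expr → x = -0.1114; check Q = 0.6142
Then add 0.2116 M of C.
Step 2:
                   C          B          X
  I            1.478     0.3863    0.07189
  C         -0.03201   -0.03201    0.01067
  E            1.446     0.3543    0.08256
  solve Keq expr → x = 0.01067; check Q = 0.6142

Direction: forward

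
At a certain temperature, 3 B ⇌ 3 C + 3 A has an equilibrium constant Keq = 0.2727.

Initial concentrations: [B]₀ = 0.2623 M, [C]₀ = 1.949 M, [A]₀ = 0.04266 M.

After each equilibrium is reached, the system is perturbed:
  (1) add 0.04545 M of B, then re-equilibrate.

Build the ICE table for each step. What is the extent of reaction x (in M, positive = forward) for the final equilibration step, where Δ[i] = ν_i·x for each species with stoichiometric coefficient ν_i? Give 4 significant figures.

x = 0.003617 M

Q₀ = 0.03185 vs Keq = 0.2727 ⇒ Q<K, forward
Step 1:
                    B           C           A
  init         0.2623       1.949     0.04266
  Δ          -0.03253     0.03253     0.03253
  eq           0.2298       1.982     0.07519
  solve Keq expr → x = 0.01084; check Q = 0.2727
Then add 0.04545 M of B.
Step 2:
                    B           C           A
  init         0.2752       1.982     0.07519
  Δ          -0.01085     0.01085     0.01085
  eq           0.2644       1.992     0.08605
  solve Keq expr → x = 0.003617; check Q = 0.2727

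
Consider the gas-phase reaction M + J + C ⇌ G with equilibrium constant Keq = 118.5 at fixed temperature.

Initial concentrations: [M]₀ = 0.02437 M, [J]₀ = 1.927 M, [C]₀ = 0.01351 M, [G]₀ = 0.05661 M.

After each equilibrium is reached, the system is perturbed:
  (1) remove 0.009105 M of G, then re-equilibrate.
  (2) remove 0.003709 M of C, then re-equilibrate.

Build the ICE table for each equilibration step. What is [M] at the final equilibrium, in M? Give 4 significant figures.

[M]_eq = 0.02356 M

Q₀ = 89.23 vs Keq = 118.5 ⇒ Q<K, forward
Step 1:
                    M           J           C           G
  Initial     0.02437       1.927     0.01351     0.05661
  Change    -0.002014   -0.002014   -0.002014    0.002014
  Equil       0.02236       1.925      0.0115     0.05862
  solve Keq expr → x = 0.002014; check Q = 118.5
Then remove 0.009105 M of G.
Step 2:
                    M           J           C           G
  Initial     0.02236       1.925      0.0115     0.04952
  Change    -0.001071   -0.001071   -0.001071    0.001071
  Equil       0.02129       1.924     0.01043     0.05059
  solve Keq expr → x = 0.001071; check Q = 118.5
Then remove 0.003709 M of C.
Step 3:
                    M           J           C           G
  Initial     0.02129       1.924    0.006716     0.05059
  Change     0.002271    0.002271    0.002271   -0.002271
  Equil       0.02356       1.926    0.008987     0.04832
  solve Keq expr → x = -0.002271; check Q = 118.5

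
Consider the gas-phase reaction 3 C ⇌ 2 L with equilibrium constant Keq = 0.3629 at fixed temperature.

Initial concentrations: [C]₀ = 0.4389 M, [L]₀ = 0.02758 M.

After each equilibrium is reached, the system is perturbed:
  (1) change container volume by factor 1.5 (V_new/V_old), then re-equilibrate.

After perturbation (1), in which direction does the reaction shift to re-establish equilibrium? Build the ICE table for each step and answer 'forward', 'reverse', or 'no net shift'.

Q₀ = 0.008997 vs Keq = 0.3629 ⇒ Q<K, forward
Step 1:
                    C           L
  Initial      0.4389     0.02758
  Change      -0.1208     0.08051
  Equil        0.3181      0.1081
  solve Keq expr → x = 0.04026; check Q = 0.3629
Then change container volume by factor 1.5 (V_new/V_old).
Step 2:
                    C           L
  Initial      0.2121     0.07206
  Change      0.01215   -0.008097
  Equil        0.2242     0.06396
  solve Keq expr → x = -0.004049; check Q = 0.3629

Direction: reverse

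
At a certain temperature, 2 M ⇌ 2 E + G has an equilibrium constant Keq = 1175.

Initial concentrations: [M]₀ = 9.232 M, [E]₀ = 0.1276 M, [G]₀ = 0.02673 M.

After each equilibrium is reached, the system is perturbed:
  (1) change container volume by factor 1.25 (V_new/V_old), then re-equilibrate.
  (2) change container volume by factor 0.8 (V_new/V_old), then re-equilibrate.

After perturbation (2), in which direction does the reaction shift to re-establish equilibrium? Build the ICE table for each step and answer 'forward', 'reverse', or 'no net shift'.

Q₀ = 5.1063e-06 vs Keq = 1175 ⇒ Q<K, forward
Step 1:
                    M           E           G
  Initial       9.232      0.1276     0.02673
  Change       -8.694       8.694       4.347
  Equil        0.5382       8.821       4.374
  solve Keq expr → x = 4.347; check Q = 1175
Then change container volume by factor 1.25 (V_new/V_old).
Step 2:
                    M           E           G
  Initial      0.4306       7.057       3.499
  Change       -0.042       0.042       0.021
  Equil        0.3886       7.099        3.52
  solve Keq expr → x = 0.021; check Q = 1175
Then change container volume by factor 0.8 (V_new/V_old).
Step 3:
                    M           E           G
  Initial      0.4857       8.874         4.4
  Change       0.0525     -0.0525    -0.02625
  Equil        0.5382       8.821       4.374
  solve Keq expr → x = -0.02625; check Q = 1175

Direction: reverse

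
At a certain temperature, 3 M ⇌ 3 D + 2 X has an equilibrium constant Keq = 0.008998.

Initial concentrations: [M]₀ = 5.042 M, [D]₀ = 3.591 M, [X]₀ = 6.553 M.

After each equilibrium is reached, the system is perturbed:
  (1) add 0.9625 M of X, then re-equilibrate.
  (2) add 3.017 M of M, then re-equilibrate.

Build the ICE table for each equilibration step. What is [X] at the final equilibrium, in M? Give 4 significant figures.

Q₀ = 15.51 vs Keq = 0.008998 ⇒ Q>K, reverse
Step 1:
                  M         D         X
  Initial     5.042     3.591     6.553
  Change      2.984    -2.984    -1.989
  Equil       8.026    0.6068     4.564
  solve Keq expr → x = -0.9947; check Q = 0.008998
Then add 0.9625 M of X.
Step 2:
                  M         D         X
  Initial     8.026    0.6068     5.526
  Change    0.06547  -0.06547  -0.04365
  Equil       8.092    0.5413     5.482
  solve Keq expr → x = -0.02182; check Q = 0.008998
Then add 3.017 M of M.
Step 3:
                  M         D         X
  Initial     11.11    0.5413     5.482
  Change    -0.1794    0.1794    0.1196
  Equil       10.93    0.7207     5.602
  solve Keq expr → x = 0.05979; check Q = 0.008998

[X]_eq = 5.602 M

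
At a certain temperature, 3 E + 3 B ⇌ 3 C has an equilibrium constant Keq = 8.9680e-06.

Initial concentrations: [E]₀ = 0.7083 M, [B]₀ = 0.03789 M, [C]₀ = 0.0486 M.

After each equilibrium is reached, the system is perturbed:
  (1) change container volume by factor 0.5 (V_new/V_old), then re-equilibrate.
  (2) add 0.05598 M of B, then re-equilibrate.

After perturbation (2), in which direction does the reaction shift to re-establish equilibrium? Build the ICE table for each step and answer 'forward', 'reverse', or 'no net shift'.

Direction: forward

Q₀ = 5.939 vs Keq = 8.9680e-06 ⇒ Q>K, reverse
Step 1:
                    E           B           C
  I            0.7083     0.03789      0.0486
  C           0.04726     0.04726    -0.04726
  E            0.7556     0.08515    0.001337
  solve Keq expr → x = -0.01575; check Q = 8.9680e-06
Then change container volume by factor 0.5 (V_new/V_old).
Step 2:
                    E           B           C
  I             1.511      0.1703    0.002673
  C         -0.002583   -0.002583    0.002583
  E             1.509      0.1677    0.005257
  solve Keq expr → x = 8.6111e-04; check Q = 8.9680e-06
Then add 0.05598 M of B.
Step 3:
                    E           B           C
  I             1.509      0.2237    0.005257
  C         -0.001694   -0.001694    0.001694
  E             1.507       0.222     0.00695
  solve Keq expr → x = 5.6454e-04; check Q = 8.9680e-06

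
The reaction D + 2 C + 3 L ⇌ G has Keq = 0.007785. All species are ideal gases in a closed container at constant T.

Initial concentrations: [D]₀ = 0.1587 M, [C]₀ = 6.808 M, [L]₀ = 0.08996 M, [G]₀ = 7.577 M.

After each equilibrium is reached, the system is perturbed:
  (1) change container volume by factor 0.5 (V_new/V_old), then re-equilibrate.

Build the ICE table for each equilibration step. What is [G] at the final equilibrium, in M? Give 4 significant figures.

[G]_eq = 14.52 M

Q₀ = 1415 vs Keq = 0.007785 ⇒ Q>K, reverse
Step 1:
                   D          C          L          G
  init        0.1587      6.808    0.08996      7.577
  Δ           0.7658      1.532      2.297    -0.7658
  eq          0.9245       8.34      2.387      6.811
  solve Keq expr → x = -0.7658; check Q = 0.007785
Then change container volume by factor 0.5 (V_new/V_old).
Step 2:
                   D          C          L          G
  init         1.849      16.68      4.775      13.62
  Δ           -0.901     -1.802     -2.703      0.901
  eq           0.948      14.88      2.072      14.52
  solve Keq expr → x = 0.901; check Q = 0.007785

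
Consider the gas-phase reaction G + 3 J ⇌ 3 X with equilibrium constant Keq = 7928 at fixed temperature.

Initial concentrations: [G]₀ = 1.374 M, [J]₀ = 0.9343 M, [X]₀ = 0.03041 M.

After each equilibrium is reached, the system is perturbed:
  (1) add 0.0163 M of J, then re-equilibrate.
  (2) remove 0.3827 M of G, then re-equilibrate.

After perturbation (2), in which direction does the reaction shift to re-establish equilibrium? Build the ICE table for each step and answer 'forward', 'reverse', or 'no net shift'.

Q₀ = 2.5096e-05 vs Keq = 7928 ⇒ Q<K, forward
Step 1:
                   G          J          X
  init         1.374     0.9343    0.03041
  Δ          -0.2964    -0.8893     0.8893
  eq           1.078    0.04499     0.9197
  solve Keq expr → x = 0.2964; check Q = 7928
Then add 0.0163 M of J.
Step 2:
                   G          J          X
  init         1.078    0.06129     0.9197
  Δ        -0.005157   -0.01547    0.01547
  eq           1.072    0.04582     0.9352
  solve Keq expr → x = 0.005157; check Q = 7928
Then remove 0.3827 M of G.
Step 3:
                   G          J          X
  init        0.6897    0.04582     0.9352
  Δ         0.002273   0.006818  -0.006818
  eq           0.692    0.05264     0.9284
  solve Keq expr → x = -0.002273; check Q = 7928

Direction: reverse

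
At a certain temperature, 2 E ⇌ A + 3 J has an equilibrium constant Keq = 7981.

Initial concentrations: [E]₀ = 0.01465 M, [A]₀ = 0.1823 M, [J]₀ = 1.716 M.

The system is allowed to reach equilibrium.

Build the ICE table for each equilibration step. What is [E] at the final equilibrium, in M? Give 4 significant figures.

Q₀ = 4292 vs Keq = 7981 ⇒ Q<K, forward
Step 1:
                    E           A           J
  I           0.01465      0.1823       1.716
  C         -0.003797    0.001899    0.005696
  E           0.01085      0.1842       1.722
  solve Keq expr → x = 0.001899; check Q = 7981

[E]_eq = 0.01085 M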